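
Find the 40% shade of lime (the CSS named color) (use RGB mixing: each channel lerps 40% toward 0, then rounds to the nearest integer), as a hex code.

CSS lime is rgb(0, 255, 0).
A 40% shade moves each channel 40% toward 0:
  R: 0 + 0.4×(0−0) = 0 + 0 = 0 → 0
  G: 255 + 0.4×(0−255) = 255 − 102 = 153 → 153
  B: 0 + 0 = 0 → 0
rgb(0, 153, 0) = #009900.

#009900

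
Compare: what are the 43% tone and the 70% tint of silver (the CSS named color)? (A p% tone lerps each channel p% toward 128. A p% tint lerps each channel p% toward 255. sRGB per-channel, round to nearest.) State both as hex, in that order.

#a4a4a4, #ececec

CSS silver is rgb(192, 192, 192).
43% tone:
  R: 192 − 27.52 = 164.48 → 164
  G: 192 + 0.43×(128−192) = 192 − 27.52 = 164.48 → 164
  B: 192 + 0.43×(128−192) = 192 − 27.52 = 164.48 → 164
  → #a4a4a4
70% tint:
  R: 192 + 0.7×(255−192) = 192 + 44.1 = 236.1 → 236
  G: 192 + 44.1 = 236.1 → 236
  B: 192 + 0.7×(255−192) = 192 + 44.1 = 236.1 → 236
  → #ececec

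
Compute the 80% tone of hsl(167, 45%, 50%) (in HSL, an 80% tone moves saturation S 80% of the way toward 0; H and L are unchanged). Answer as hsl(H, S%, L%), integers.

S moves 80% from 45 toward 0: 45 − 36 = 9 → 9.
H and L are unchanged.

hsl(167, 9%, 50%)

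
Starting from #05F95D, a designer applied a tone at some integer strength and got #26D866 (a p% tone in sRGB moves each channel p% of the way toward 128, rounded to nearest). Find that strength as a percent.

27%

#05F95D is rgb(5, 249, 93); #26D866 is rgb(38, 216, 102).
On the R channel (widest range): 38 ≈ 5 + (p/100)(128 − 5), so p ≈ 100×(38 − 5)/(128 − 5) = 3300/123 = 26.83.
p = 27 reproduces all three channels after rounding.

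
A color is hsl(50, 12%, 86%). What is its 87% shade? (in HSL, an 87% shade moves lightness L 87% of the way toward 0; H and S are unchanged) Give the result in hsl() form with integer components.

hsl(50, 12%, 11%)

L moves 87% from 86 toward 0: 86 − 74.82 = 11.18 → 11.
H and S are unchanged.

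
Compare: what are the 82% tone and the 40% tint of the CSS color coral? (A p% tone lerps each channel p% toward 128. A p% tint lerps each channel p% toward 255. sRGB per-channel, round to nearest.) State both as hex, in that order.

CSS coral is rgb(255, 127, 80).
82% tone:
  R: 255 + 0.82×(128−255) = 255 − 104.14 = 150.86 → 151
  G: 127 + 0.82 = 127.82 → 128
  B: 80 + 0.82×(128−80) = 80 + 39.36 = 119.36 → 119
  → #978077
40% tint:
  R: 255 + 0 = 255 → 255
  G: 127 + 0.4×(255−127) = 127 + 51.2 = 178.2 → 178
  B: 80 + 70 = 150 → 150
  → #ffb296

#978077, #ffb296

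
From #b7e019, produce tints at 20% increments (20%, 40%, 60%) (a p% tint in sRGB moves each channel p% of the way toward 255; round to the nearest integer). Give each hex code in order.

#c5e647, #d4ec75, #e2f3a3

#b7e019 is rgb(183, 224, 25).
20%: (183 + 14.4 = 197.4→197, 224 + 6.2 = 230.2→230, 25 + 46 = 71→71) → #c5e647
40%: (183 + 28.8 = 211.8→212, 224 + 12.4 = 236.4→236, 25 + 92 = 117→117) → #d4ec75
60%: (183 + 43.2 = 226.2→226, 224 + 18.6 = 242.6→243, 25 + 138 = 163→163) → #e2f3a3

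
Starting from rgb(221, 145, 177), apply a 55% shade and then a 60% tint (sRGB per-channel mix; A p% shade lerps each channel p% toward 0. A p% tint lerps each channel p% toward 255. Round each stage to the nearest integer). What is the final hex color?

Lerp each channel 55% toward 0:
  R: 221 + 0.55×(0−221) = 221 − 121.55 = 99.45 → 99
  G: 145 + 0.55×(0−145) = 145 − 79.75 = 65.25 → 65
  B: 177 + 0.55×(0−177) = 177 − 97.35 = 79.65 → 80
After the shade: rgb(99, 65, 80) = #634150.
A 60% tint moves each channel 60% toward 255:
  R: 99 + 0.6×(255−99) = 99 + 93.6 = 192.6 → 193
  G: 65 + 0.6×(255−65) = 65 + 114 = 179 → 179
  B: 80 + 105 = 185 → 185
rgb(193, 179, 185) = #C1B3B9.

#C1B3B9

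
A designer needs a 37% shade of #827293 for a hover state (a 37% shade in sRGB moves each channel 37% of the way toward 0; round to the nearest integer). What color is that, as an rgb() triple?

rgb(82, 72, 93)

#827293 is rgb(130, 114, 147).
Per channel, c → c + 0.37(0 − c):
  R: 130 + 0.37×(0−130) = 130 − 48.1 = 81.9 → 82
  G: 114 − 42.18 = 71.82 → 72
  B: 147 − 54.39 = 92.61 → 93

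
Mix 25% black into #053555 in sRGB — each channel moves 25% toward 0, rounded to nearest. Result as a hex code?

#053555 is rgb(5, 53, 85).
Per channel, c → c + 0.25(0 − c):
  R: 5 − 1.25 = 3.75 → 4
  G: 53 + 0.25×(0−53) = 53 − 13.25 = 39.75 → 40
  B: 85 + 0.25×(0−85) = 85 − 21.25 = 63.75 → 64
rgb(4, 40, 64) = #042840.

#042840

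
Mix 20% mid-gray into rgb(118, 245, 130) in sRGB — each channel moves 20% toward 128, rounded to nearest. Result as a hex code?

A 20% tone moves each channel 20% toward 128:
  R: 118 + 0.2×(128−118) = 118 + 2 = 120 → 120
  G: 245 + 0.2×(128−245) = 245 − 23.4 = 221.6 → 222
  B: 130 − 0.4 = 129.6 → 130
rgb(120, 222, 130) = #78DE82.

#78DE82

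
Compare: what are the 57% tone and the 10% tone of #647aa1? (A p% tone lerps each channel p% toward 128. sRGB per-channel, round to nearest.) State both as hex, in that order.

#747d8e, #677b9e

#647aa1 is rgb(100, 122, 161).
57% tone:
  R: 100 + 15.96 = 115.96 → 116
  G: 122 + 0.57×(128−122) = 122 + 3.42 = 125.42 → 125
  B: 161 − 18.81 = 142.19 → 142
  → #747d8e
10% tone:
  R: 100 + 0.1×(128−100) = 100 + 2.8 = 102.8 → 103
  G: 122 + 0.1×(128−122) = 122 + 0.6 = 122.6 → 123
  B: 161 + 0.1×(128−161) = 161 − 3.3 = 157.7 → 158
  → #677b9e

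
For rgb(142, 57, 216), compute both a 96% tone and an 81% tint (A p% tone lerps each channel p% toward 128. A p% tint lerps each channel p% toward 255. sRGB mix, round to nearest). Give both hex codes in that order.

#817d84, #ead9f8

96% tone:
  R: 142 + 0.96×(128−142) = 142 − 13.44 = 128.56 → 129
  G: 57 + 68.16 = 125.16 → 125
  B: 216 − 84.48 = 131.52 → 132
  → #817d84
81% tint:
  R: 142 + 0.81×(255−142) = 142 + 91.53 = 233.53 → 234
  G: 57 + 0.81×(255−57) = 57 + 160.38 = 217.38 → 217
  B: 216 + 0.81×(255−216) = 216 + 31.59 = 247.59 → 248
  → #ead9f8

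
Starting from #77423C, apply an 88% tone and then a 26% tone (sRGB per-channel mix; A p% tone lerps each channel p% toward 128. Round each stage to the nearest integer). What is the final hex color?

#7F7B7A

#77423C is rgb(119, 66, 60).
An 88% tone moves each channel 88% toward 128:
  R: 119 + 0.88×(128−119) = 119 + 7.92 = 126.92 → 127
  G: 66 + 54.56 = 120.56 → 121
  B: 60 + 59.84 = 119.84 → 120
After the tone: rgb(127, 121, 120) = #7F7978.
Lerp each channel 26% toward 128:
  R: 127 + 0.26×(128−127) = 127 + 0.26 = 127.26 → 127
  G: 121 + 0.26×(128−121) = 121 + 1.82 = 122.82 → 123
  B: 120 + 2.08 = 122.08 → 122
rgb(127, 123, 122) = #7F7B7A.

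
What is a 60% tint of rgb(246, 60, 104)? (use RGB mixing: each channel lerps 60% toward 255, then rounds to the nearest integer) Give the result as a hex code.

A 60% tint moves each channel 60% toward 255:
  R: 246 + 5.4 = 251.4 → 251
  G: 60 + 0.6×(255−60) = 60 + 117 = 177 → 177
  B: 104 + 90.6 = 194.6 → 195
rgb(251, 177, 195) = #FBB1C3.

#FBB1C3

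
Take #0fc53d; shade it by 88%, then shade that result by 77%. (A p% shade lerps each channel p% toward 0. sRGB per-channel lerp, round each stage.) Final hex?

#0fc53d is rgb(15, 197, 61).
Per channel, c → c + 0.88(0 − c):
  R: 15 − 13.2 = 1.8 → 2
  G: 197 + 0.88×(0−197) = 197 − 173.36 = 23.64 → 24
  B: 61 − 53.68 = 7.32 → 7
After the shade: rgb(2, 24, 7) = #021807.
Per channel, c → c + 0.77(0 − c):
  R: 2 + 0.77×(0−2) = 2 − 1.54 = 0.46 → 0
  G: 24 + 0.77×(0−24) = 24 − 18.48 = 5.52 → 6
  B: 7 − 5.39 = 1.61 → 2
rgb(0, 6, 2) = #000602.

#000602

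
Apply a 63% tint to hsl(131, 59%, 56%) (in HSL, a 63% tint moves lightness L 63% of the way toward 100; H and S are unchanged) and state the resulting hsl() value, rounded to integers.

L moves 63% from 56 toward 100: 56 + 27.72 = 83.72 → 84.
H and S are unchanged.

hsl(131, 59%, 84%)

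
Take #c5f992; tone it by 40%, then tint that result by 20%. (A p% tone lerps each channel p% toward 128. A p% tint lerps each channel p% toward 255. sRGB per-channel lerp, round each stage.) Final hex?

#c5f992 is rgb(197, 249, 146).
Lerp each channel 40% toward 128:
  R: 197 − 27.6 = 169.4 → 169
  G: 249 − 48.4 = 200.6 → 201
  B: 146 + 0.4×(128−146) = 146 − 7.2 = 138.8 → 139
After the tone: rgb(169, 201, 139) = #a9c98b.
Lerp each channel 20% toward 255:
  R: 169 + 17.2 = 186.2 → 186
  G: 201 + 0.2×(255−201) = 201 + 10.8 = 211.8 → 212
  B: 139 + 0.2×(255−139) = 139 + 23.2 = 162.2 → 162
rgb(186, 212, 162) = #bad4a2.

#bad4a2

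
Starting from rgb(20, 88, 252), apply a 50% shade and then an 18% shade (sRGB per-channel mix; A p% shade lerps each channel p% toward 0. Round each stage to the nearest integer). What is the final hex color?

#082467

Lerp each channel 50% toward 0:
  R: 20 + 0.5×(0−20) = 20 − 10 = 10 → 10
  G: 88 − 44 = 44 → 44
  B: 252 − 126 = 126 → 126
After the shade: rgb(10, 44, 126) = #0a2c7e.
Per channel, c → c + 0.18(0 − c):
  R: 10 + 0.18×(0−10) = 10 − 1.8 = 8.2 → 8
  G: 44 − 7.92 = 36.08 → 36
  B: 126 + 0.18×(0−126) = 126 − 22.68 = 103.32 → 103
rgb(8, 36, 103) = #082467.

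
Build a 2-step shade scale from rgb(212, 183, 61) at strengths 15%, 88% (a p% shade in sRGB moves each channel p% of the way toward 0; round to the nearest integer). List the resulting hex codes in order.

15%: (212 − 31.8 = 180.2→180, 183 − 27.45 = 155.55→156, 61 − 9.15 = 51.85→52) → #b49c34
88%: (212 − 186.56 = 25.44→25, 183 − 161.04 = 21.96→22, 61 − 53.68 = 7.32→7) → #191607

#b49c34, #191607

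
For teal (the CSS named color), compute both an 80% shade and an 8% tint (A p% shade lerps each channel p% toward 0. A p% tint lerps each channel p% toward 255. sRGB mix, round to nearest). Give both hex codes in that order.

#001a1a, #148a8a

CSS teal is rgb(0, 128, 128).
80% shade:
  R: 0 + 0.8×(0−0) = 0 + 0 = 0 → 0
  G: 128 − 102.4 = 25.6 → 26
  B: 128 + 0.8×(0−128) = 128 − 102.4 = 25.6 → 26
  → #001a1a
8% tint:
  R: 0 + 0.08×(255−0) = 0 + 20.4 = 20.4 → 20
  G: 128 + 10.16 = 138.16 → 138
  B: 128 + 0.08×(255−128) = 128 + 10.16 = 138.16 → 138
  → #148a8a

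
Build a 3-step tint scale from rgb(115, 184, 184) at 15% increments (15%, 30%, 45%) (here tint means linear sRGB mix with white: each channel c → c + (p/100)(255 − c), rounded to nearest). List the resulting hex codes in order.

15%: (115 + 21 = 136→136, 184 + 10.65 = 194.65→195, 184 + 10.65 = 194.65→195) → #88C3C3
30%: (115 + 42 = 157→157, 184 + 21.3 = 205.3→205, 184 + 21.3 = 205.3→205) → #9DCDCD
45%: (115 + 63 = 178→178, 184 + 31.95 = 215.95→216, 184 + 31.95 = 215.95→216) → #B2D8D8

#88C3C3, #9DCDCD, #B2D8D8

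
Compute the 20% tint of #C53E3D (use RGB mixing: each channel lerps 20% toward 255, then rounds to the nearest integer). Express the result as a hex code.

#C53E3D is rgb(197, 62, 61).
Lerp each channel 20% toward 255:
  R: 197 + 11.6 = 208.6 → 209
  G: 62 + 38.6 = 100.6 → 101
  B: 61 + 0.2×(255−61) = 61 + 38.8 = 99.8 → 100
rgb(209, 101, 100) = #D16564.

#D16564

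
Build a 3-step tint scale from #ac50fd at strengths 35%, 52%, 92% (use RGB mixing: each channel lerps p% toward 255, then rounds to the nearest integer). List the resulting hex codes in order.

#c98dfe, #d7abfe, #f8f1ff

#ac50fd is rgb(172, 80, 253).
35%: (172 + 29.05 = 201.05→201, 80 + 61.25 = 141.25→141, 253 + 0.7 = 253.7→254) → #c98dfe
52%: (172 + 43.16 = 215.16→215, 80 + 91 = 171→171, 253 + 1.04 = 254.04→254) → #d7abfe
92%: (172 + 76.36 = 248.36→248, 80 + 161 = 241→241, 253 + 1.84 = 254.84→255) → #f8f1ff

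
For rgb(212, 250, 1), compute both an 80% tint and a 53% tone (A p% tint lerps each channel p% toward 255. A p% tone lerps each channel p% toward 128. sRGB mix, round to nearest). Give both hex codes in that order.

#F6FECC, #A7B944

80% tint:
  R: 212 + 34.4 = 246.4 → 246
  G: 250 + 0.8×(255−250) = 250 + 4 = 254 → 254
  B: 1 + 203.2 = 204.2 → 204
  → #F6FECC
53% tone:
  R: 212 + 0.53×(128−212) = 212 − 44.52 = 167.48 → 167
  G: 250 − 64.66 = 185.34 → 185
  B: 1 + 67.31 = 68.31 → 68
  → #A7B944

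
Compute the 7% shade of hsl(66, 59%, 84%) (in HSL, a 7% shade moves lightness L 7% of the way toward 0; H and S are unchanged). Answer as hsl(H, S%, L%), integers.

hsl(66, 59%, 78%)

L moves 7% from 84 toward 0: 84 − 5.88 = 78.12 → 78.
H and S are unchanged.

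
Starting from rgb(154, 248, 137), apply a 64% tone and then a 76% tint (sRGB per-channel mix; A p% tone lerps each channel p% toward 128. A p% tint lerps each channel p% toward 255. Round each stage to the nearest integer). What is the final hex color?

#e3ebe1

Lerp each channel 64% toward 128:
  R: 154 + 0.64×(128−154) = 154 − 16.64 = 137.36 → 137
  G: 248 − 76.8 = 171.2 → 171
  B: 137 + 0.64×(128−137) = 137 − 5.76 = 131.24 → 131
After the tone: rgb(137, 171, 131) = #89ab83.
A 76% tint moves each channel 76% toward 255:
  R: 137 + 0.76×(255−137) = 137 + 89.68 = 226.68 → 227
  G: 171 + 63.84 = 234.84 → 235
  B: 131 + 0.76×(255−131) = 131 + 94.24 = 225.24 → 225
rgb(227, 235, 225) = #e3ebe1.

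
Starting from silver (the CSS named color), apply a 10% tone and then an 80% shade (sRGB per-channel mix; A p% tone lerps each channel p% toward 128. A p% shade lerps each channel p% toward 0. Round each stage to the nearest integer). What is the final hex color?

CSS silver is rgb(192, 192, 192).
Lerp each channel 10% toward 128:
  R: 192 + 0.1×(128−192) = 192 − 6.4 = 185.6 → 186
  G: 192 − 6.4 = 185.6 → 186
  B: 192 + 0.1×(128−192) = 192 − 6.4 = 185.6 → 186
After the tone: rgb(186, 186, 186) = #BABABA.
Per channel, c → c + 0.8(0 − c):
  R: 186 − 148.8 = 37.2 → 37
  G: 186 + 0.8×(0−186) = 186 − 148.8 = 37.2 → 37
  B: 186 + 0.8×(0−186) = 186 − 148.8 = 37.2 → 37
rgb(37, 37, 37) = #252525.

#252525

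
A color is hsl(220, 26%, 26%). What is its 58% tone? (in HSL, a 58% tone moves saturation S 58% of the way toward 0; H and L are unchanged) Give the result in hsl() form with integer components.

S moves 58% from 26 toward 0: 26 − 15.08 = 10.92 → 11.
H and L are unchanged.

hsl(220, 11%, 26%)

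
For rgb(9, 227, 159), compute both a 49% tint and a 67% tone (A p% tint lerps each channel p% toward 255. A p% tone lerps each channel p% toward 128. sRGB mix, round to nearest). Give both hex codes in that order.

49% tint:
  R: 9 + 0.49×(255−9) = 9 + 120.54 = 129.54 → 130
  G: 227 + 13.72 = 240.72 → 241
  B: 159 + 47.04 = 206.04 → 206
  → #82F1CE
67% tone:
  R: 9 + 0.67×(128−9) = 9 + 79.73 = 88.73 → 89
  G: 227 + 0.67×(128−227) = 227 − 66.33 = 160.67 → 161
  B: 159 + 0.67×(128−159) = 159 − 20.77 = 138.23 → 138
  → #59A18A

#82F1CE, #59A18A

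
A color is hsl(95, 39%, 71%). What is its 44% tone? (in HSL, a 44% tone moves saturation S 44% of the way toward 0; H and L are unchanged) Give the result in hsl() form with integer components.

S moves 44% from 39 toward 0: 39 − 17.16 = 21.84 → 22.
H and L are unchanged.

hsl(95, 22%, 71%)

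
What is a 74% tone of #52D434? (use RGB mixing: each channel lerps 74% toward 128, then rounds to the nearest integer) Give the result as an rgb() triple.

#52D434 is rgb(82, 212, 52).
Lerp each channel 74% toward 128:
  R: 82 + 34.04 = 116.04 → 116
  G: 212 + 0.74×(128−212) = 212 − 62.16 = 149.84 → 150
  B: 52 + 56.24 = 108.24 → 108

rgb(116, 150, 108)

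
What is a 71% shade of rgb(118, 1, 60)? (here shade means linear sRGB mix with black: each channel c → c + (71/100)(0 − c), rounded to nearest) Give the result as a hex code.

#220011

A 71% shade moves each channel 71% toward 0:
  R: 118 + 0.71×(0−118) = 118 − 83.78 = 34.22 → 34
  G: 1 + 0.71×(0−1) = 1 − 0.71 = 0.29 → 0
  B: 60 + 0.71×(0−60) = 60 − 42.6 = 17.4 → 17
rgb(34, 0, 17) = #220011.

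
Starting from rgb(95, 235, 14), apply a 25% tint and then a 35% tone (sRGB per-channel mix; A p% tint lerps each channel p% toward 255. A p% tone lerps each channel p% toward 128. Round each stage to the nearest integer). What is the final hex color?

#85C95D

Lerp each channel 25% toward 255:
  R: 95 + 40 = 135 → 135
  G: 235 + 0.25×(255−235) = 235 + 5 = 240 → 240
  B: 14 + 60.25 = 74.25 → 74
After the tint: rgb(135, 240, 74) = #87F04A.
A 35% tone moves each channel 35% toward 128:
  R: 135 + 0.35×(128−135) = 135 − 2.45 = 132.55 → 133
  G: 240 + 0.35×(128−240) = 240 − 39.2 = 200.8 → 201
  B: 74 + 0.35×(128−74) = 74 + 18.9 = 92.9 → 93
rgb(133, 201, 93) = #85C95D.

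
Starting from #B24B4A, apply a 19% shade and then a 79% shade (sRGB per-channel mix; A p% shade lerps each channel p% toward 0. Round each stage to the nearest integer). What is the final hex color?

#1E0D0D

#B24B4A is rgb(178, 75, 74).
A 19% shade moves each channel 19% toward 0:
  R: 178 − 33.82 = 144.18 → 144
  G: 75 + 0.19×(0−75) = 75 − 14.25 = 60.75 → 61
  B: 74 + 0.19×(0−74) = 74 − 14.06 = 59.94 → 60
After the shade: rgb(144, 61, 60) = #903D3C.
Per channel, c → c + 0.79(0 − c):
  R: 144 + 0.79×(0−144) = 144 − 113.76 = 30.24 → 30
  G: 61 − 48.19 = 12.81 → 13
  B: 60 − 47.4 = 12.6 → 13
rgb(30, 13, 13) = #1E0D0D.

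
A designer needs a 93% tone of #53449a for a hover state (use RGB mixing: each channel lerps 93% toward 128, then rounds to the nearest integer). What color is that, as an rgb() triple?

rgb(125, 124, 130)

#53449a is rgb(83, 68, 154).
A 93% tone moves each channel 93% toward 128:
  R: 83 + 0.93×(128−83) = 83 + 41.85 = 124.85 → 125
  G: 68 + 55.8 = 123.8 → 124
  B: 154 + 0.93×(128−154) = 154 − 24.18 = 129.82 → 130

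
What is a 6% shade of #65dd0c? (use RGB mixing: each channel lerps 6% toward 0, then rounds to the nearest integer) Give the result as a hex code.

#5fd00b

#65dd0c is rgb(101, 221, 12).
Per channel, c → c + 0.06(0 − c):
  R: 101 + 0.06×(0−101) = 101 − 6.06 = 94.94 → 95
  G: 221 − 13.26 = 207.74 → 208
  B: 12 + 0.06×(0−12) = 12 − 0.72 = 11.28 → 11
rgb(95, 208, 11) = #5fd00b.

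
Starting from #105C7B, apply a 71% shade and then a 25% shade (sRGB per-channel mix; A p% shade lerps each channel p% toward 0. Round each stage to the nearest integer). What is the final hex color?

#04141B

#105C7B is rgb(16, 92, 123).
Per channel, c → c + 0.71(0 − c):
  R: 16 − 11.36 = 4.64 → 5
  G: 92 + 0.71×(0−92) = 92 − 65.32 = 26.68 → 27
  B: 123 − 87.33 = 35.67 → 36
After the shade: rgb(5, 27, 36) = #051B24.
Lerp each channel 25% toward 0:
  R: 5 − 1.25 = 3.75 → 4
  G: 27 − 6.75 = 20.25 → 20
  B: 36 − 9 = 27 → 27
rgb(4, 20, 27) = #04141B.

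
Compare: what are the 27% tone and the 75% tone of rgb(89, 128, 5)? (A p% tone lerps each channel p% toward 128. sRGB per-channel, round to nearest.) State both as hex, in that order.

#648026, #768061

27% tone:
  R: 89 + 0.27×(128−89) = 89 + 10.53 = 99.53 → 100
  G: 128 + 0.27×(128−128) = 128 + 0 = 128 → 128
  B: 5 + 33.21 = 38.21 → 38
  → #648026
75% tone:
  R: 89 + 29.25 = 118.25 → 118
  G: 128 + 0.75×(128−128) = 128 + 0 = 128 → 128
  B: 5 + 92.25 = 97.25 → 97
  → #768061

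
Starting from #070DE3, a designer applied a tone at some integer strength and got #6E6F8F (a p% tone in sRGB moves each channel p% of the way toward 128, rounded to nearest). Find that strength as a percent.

#070DE3 is rgb(7, 13, 227); #6E6F8F is rgb(110, 111, 143).
On the R channel (widest range): 110 ≈ 7 + (p/100)(128 − 7), so p ≈ 100×(110 − 7)/(128 − 7) = 10300/121 = 85.12.
p = 85 reproduces all three channels after rounding.

85%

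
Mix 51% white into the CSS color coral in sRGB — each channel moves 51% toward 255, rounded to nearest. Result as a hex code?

CSS coral is rgb(255, 127, 80).
A 51% tint moves each channel 51% toward 255:
  R: 255 + 0.51×(255−255) = 255 + 0 = 255 → 255
  G: 127 + 0.51×(255−127) = 127 + 65.28 = 192.28 → 192
  B: 80 + 0.51×(255−80) = 80 + 89.25 = 169.25 → 169
rgb(255, 192, 169) = #ffc0a9.

#ffc0a9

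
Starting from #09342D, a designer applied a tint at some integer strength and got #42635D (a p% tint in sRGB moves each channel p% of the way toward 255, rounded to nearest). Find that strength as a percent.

23%

#09342D is rgb(9, 52, 45); #42635D is rgb(66, 99, 93).
On the R channel (widest range): 66 ≈ 9 + (p/100)(255 − 9), so p ≈ 100×(66 − 9)/(255 − 9) = 5700/246 = 23.17.
p = 23 reproduces all three channels after rounding.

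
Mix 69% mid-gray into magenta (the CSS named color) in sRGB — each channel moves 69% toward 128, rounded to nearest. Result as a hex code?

CSS magenta is rgb(255, 0, 255).
Per channel, c → c + 0.69(128 − c):
  R: 255 − 87.63 = 167.37 → 167
  G: 0 + 88.32 = 88.32 → 88
  B: 255 − 87.63 = 167.37 → 167
rgb(167, 88, 167) = #A758A7.

#A758A7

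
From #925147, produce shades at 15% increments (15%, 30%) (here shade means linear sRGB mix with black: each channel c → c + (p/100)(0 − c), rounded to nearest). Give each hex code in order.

#7C453C, #663932

#925147 is rgb(146, 81, 71).
15%: (146 − 21.9 = 124.1→124, 81 − 12.15 = 68.85→69, 71 − 10.65 = 60.35→60) → #7C453C
30%: (146 − 43.8 = 102.2→102, 81 − 24.3 = 56.7→57, 71 − 21.3 = 49.7→50) → #663932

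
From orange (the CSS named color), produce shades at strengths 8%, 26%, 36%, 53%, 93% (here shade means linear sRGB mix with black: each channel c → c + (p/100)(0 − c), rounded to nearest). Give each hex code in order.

CSS orange is rgb(255, 165, 0).
8%: (255 − 20.4 = 234.6→235, 165 − 13.2 = 151.8→152, 0→0) → #EB9800
26%: (255 − 66.3 = 188.7→189, 165 − 42.9 = 122.1→122, 0→0) → #BD7A00
36%: (255 − 91.8 = 163.2→163, 165 − 59.4 = 105.6→106, 0→0) → #A36A00
53%: (255 − 135.15 = 119.85→120, 165 − 87.45 = 77.55→78, 0→0) → #784E00
93%: (255 − 237.15 = 17.85→18, 165 − 153.45 = 11.55→12, 0→0) → #120C00

#EB9800, #BD7A00, #A36A00, #784E00, #120C00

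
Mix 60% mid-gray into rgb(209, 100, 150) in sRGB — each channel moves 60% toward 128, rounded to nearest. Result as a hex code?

#A07589

Per channel, c → c + 0.6(128 − c):
  R: 209 + 0.6×(128−209) = 209 − 48.6 = 160.4 → 160
  G: 100 + 0.6×(128−100) = 100 + 16.8 = 116.8 → 117
  B: 150 + 0.6×(128−150) = 150 − 13.2 = 136.8 → 137
rgb(160, 117, 137) = #A07589.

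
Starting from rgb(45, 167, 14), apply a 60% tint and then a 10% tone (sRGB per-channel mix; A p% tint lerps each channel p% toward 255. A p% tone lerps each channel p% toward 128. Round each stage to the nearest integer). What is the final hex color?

#A7D39C

Per channel, c → c + 0.6(255 − c):
  R: 45 + 126 = 171 → 171
  G: 167 + 52.8 = 219.8 → 220
  B: 14 + 144.6 = 158.6 → 159
After the tint: rgb(171, 220, 159) = #ABDC9F.
Per channel, c → c + 0.1(128 − c):
  R: 171 + 0.1×(128−171) = 171 − 4.3 = 166.7 → 167
  G: 220 − 9.2 = 210.8 → 211
  B: 159 + 0.1×(128−159) = 159 − 3.1 = 155.9 → 156
rgb(167, 211, 156) = #A7D39C.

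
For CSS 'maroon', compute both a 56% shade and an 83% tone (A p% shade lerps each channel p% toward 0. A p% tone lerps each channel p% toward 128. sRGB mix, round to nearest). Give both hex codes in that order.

CSS maroon is rgb(128, 0, 0).
56% shade:
  R: 128 + 0.56×(0−128) = 128 − 71.68 = 56.32 → 56
  G: 0 + 0.56×(0−0) = 0 + 0 = 0 → 0
  B: 0 + 0.56×(0−0) = 0 + 0 = 0 → 0
  → #380000
83% tone:
  R: 128 + 0 = 128 → 128
  G: 0 + 106.24 = 106.24 → 106
  B: 0 + 0.83×(128−0) = 0 + 106.24 = 106.24 → 106
  → #806A6A

#380000, #806A6A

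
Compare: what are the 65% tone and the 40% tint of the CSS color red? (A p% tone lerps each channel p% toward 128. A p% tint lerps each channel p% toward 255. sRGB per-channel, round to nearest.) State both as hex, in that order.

#ac5353, #ff6666

CSS red is rgb(255, 0, 0).
65% tone:
  R: 255 − 82.55 = 172.45 → 172
  G: 0 + 83.2 = 83.2 → 83
  B: 0 + 83.2 = 83.2 → 83
  → #ac5353
40% tint:
  R: 255 + 0.4×(255−255) = 255 + 0 = 255 → 255
  G: 0 + 0.4×(255−0) = 0 + 102 = 102 → 102
  B: 0 + 102 = 102 → 102
  → #ff6666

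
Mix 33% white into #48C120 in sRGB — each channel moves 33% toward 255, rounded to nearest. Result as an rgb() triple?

#48C120 is rgb(72, 193, 32).
Lerp each channel 33% toward 255:
  R: 72 + 60.39 = 132.39 → 132
  G: 193 + 0.33×(255−193) = 193 + 20.46 = 213.46 → 213
  B: 32 + 0.33×(255−32) = 32 + 73.59 = 105.59 → 106

rgb(132, 213, 106)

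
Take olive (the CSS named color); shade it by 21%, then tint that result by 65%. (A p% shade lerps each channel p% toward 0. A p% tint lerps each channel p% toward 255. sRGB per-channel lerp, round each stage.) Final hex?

CSS olive is rgb(128, 128, 0).
Per channel, c → c + 0.21(0 − c):
  R: 128 − 26.88 = 101.12 → 101
  G: 128 − 26.88 = 101.12 → 101
  B: 0 + 0.21×(0−0) = 0 + 0 = 0 → 0
After the shade: rgb(101, 101, 0) = #656500.
A 65% tint moves each channel 65% toward 255:
  R: 101 + 0.65×(255−101) = 101 + 100.1 = 201.1 → 201
  G: 101 + 0.65×(255−101) = 101 + 100.1 = 201.1 → 201
  B: 0 + 0.65×(255−0) = 0 + 165.75 = 165.75 → 166
rgb(201, 201, 166) = #C9C9A6.

#C9C9A6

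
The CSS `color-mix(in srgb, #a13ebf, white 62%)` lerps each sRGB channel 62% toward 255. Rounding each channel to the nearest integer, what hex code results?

#a13ebf is rgb(161, 62, 191).
Per channel, c → c + 0.62(255 − c):
  R: 161 + 58.28 = 219.28 → 219
  G: 62 + 0.62×(255−62) = 62 + 119.66 = 181.66 → 182
  B: 191 + 39.68 = 230.68 → 231
rgb(219, 182, 231) = #dbb6e7.

#dbb6e7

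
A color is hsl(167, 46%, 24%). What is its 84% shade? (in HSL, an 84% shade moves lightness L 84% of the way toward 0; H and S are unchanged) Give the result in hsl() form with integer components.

L moves 84% from 24 toward 0: 24 − 20.16 = 3.84 → 4.
H and S are unchanged.

hsl(167, 46%, 4%)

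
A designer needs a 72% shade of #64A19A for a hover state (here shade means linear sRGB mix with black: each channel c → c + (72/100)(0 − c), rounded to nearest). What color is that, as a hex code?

#64A19A is rgb(100, 161, 154).
Per channel, c → c + 0.72(0 − c):
  R: 100 + 0.72×(0−100) = 100 − 72 = 28 → 28
  G: 161 − 115.92 = 45.08 → 45
  B: 154 + 0.72×(0−154) = 154 − 110.88 = 43.12 → 43
rgb(28, 45, 43) = #1C2D2B.

#1C2D2B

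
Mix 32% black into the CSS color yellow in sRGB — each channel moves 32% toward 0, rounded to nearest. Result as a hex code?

CSS yellow is rgb(255, 255, 0).
Lerp each channel 32% toward 0:
  R: 255 + 0.32×(0−255) = 255 − 81.6 = 173.4 → 173
  G: 255 + 0.32×(0−255) = 255 − 81.6 = 173.4 → 173
  B: 0 + 0.32×(0−0) = 0 + 0 = 0 → 0
rgb(173, 173, 0) = #adad00.

#adad00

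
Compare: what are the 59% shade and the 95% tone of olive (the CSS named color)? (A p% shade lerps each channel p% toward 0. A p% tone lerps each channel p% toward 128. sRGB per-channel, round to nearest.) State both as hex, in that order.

#343400, #80807A

CSS olive is rgb(128, 128, 0).
59% shade:
  R: 128 − 75.52 = 52.48 → 52
  G: 128 + 0.59×(0−128) = 128 − 75.52 = 52.48 → 52
  B: 0 + 0.59×(0−0) = 0 + 0 = 0 → 0
  → #343400
95% tone:
  R: 128 + 0.95×(128−128) = 128 + 0 = 128 → 128
  G: 128 + 0 = 128 → 128
  B: 0 + 0.95×(128−0) = 0 + 121.6 = 121.6 → 122
  → #80807A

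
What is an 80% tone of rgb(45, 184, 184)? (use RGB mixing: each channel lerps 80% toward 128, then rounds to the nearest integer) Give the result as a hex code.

#6F8B8B

Lerp each channel 80% toward 128:
  R: 45 + 66.4 = 111.4 → 111
  G: 184 + 0.8×(128−184) = 184 − 44.8 = 139.2 → 139
  B: 184 − 44.8 = 139.2 → 139
rgb(111, 139, 139) = #6F8B8B.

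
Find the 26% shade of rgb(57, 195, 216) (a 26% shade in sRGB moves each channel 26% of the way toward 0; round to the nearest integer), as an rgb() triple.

rgb(42, 144, 160)

Per channel, c → c + 0.26(0 − c):
  R: 57 − 14.82 = 42.18 → 42
  G: 195 − 50.7 = 144.3 → 144
  B: 216 + 0.26×(0−216) = 216 − 56.16 = 159.84 → 160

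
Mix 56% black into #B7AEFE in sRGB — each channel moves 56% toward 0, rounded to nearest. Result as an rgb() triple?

#B7AEFE is rgb(183, 174, 254).
Per channel, c → c + 0.56(0 − c):
  R: 183 + 0.56×(0−183) = 183 − 102.48 = 80.52 → 81
  G: 174 + 0.56×(0−174) = 174 − 97.44 = 76.56 → 77
  B: 254 + 0.56×(0−254) = 254 − 142.24 = 111.76 → 112

rgb(81, 77, 112)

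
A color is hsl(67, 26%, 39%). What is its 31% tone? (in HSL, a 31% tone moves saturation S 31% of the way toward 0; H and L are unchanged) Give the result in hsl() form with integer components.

S moves 31% from 26 toward 0: 26 − 8.06 = 17.94 → 18.
H and L are unchanged.

hsl(67, 18%, 39%)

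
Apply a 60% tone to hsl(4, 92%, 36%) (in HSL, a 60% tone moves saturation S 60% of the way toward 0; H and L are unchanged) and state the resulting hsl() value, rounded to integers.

hsl(4, 37%, 36%)

S moves 60% from 92 toward 0: 92 − 55.2 = 36.8 → 37.
H and L are unchanged.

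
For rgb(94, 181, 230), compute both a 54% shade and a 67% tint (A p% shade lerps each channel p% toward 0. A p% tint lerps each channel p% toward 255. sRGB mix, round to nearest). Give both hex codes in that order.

54% shade:
  R: 94 − 50.76 = 43.24 → 43
  G: 181 + 0.54×(0−181) = 181 − 97.74 = 83.26 → 83
  B: 230 − 124.2 = 105.8 → 106
  → #2B536A
67% tint:
  R: 94 + 107.87 = 201.87 → 202
  G: 181 + 0.67×(255−181) = 181 + 49.58 = 230.58 → 231
  B: 230 + 16.75 = 246.75 → 247
  → #CAE7F7

#2B536A, #CAE7F7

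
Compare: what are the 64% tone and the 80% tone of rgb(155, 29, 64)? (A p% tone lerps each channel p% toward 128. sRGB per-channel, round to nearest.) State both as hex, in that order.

64% tone:
  R: 155 − 17.28 = 137.72 → 138
  G: 29 + 0.64×(128−29) = 29 + 63.36 = 92.36 → 92
  B: 64 + 40.96 = 104.96 → 105
  → #8a5c69
80% tone:
  R: 155 + 0.8×(128−155) = 155 − 21.6 = 133.4 → 133
  G: 29 + 79.2 = 108.2 → 108
  B: 64 + 51.2 = 115.2 → 115
  → #856c73

#8a5c69, #856c73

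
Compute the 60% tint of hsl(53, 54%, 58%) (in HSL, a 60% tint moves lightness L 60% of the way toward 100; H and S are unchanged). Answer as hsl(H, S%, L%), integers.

L moves 60% from 58 toward 100: 58 + 25.2 = 83.2 → 83.
H and S are unchanged.

hsl(53, 54%, 83%)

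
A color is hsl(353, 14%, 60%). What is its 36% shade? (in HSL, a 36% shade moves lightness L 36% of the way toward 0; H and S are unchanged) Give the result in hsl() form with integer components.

L moves 36% from 60 toward 0: 60 − 21.6 = 38.4 → 38.
H and S are unchanged.

hsl(353, 14%, 38%)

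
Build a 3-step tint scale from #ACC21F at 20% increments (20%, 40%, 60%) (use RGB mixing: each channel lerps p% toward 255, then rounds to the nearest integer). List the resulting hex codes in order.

#BDCE4C, #CDDA79, #DEE7A5

#ACC21F is rgb(172, 194, 31).
20%: (172 + 16.6 = 188.6→189, 194 + 12.2 = 206.2→206, 31 + 44.8 = 75.8→76) → #BDCE4C
40%: (172 + 33.2 = 205.2→205, 194 + 24.4 = 218.4→218, 31 + 89.6 = 120.6→121) → #CDDA79
60%: (172 + 49.8 = 221.8→222, 194 + 36.6 = 230.6→231, 31 + 134.4 = 165.4→165) → #DEE7A5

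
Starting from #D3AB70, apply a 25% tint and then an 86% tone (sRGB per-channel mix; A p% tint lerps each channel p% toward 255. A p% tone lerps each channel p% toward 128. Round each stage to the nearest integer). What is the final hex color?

#D3AB70 is rgb(211, 171, 112).
A 25% tint moves each channel 25% toward 255:
  R: 211 + 11 = 222 → 222
  G: 171 + 21 = 192 → 192
  B: 112 + 0.25×(255−112) = 112 + 35.75 = 147.75 → 148
After the tint: rgb(222, 192, 148) = #DEC094.
An 86% tone moves each channel 86% toward 128:
  R: 222 + 0.86×(128−222) = 222 − 80.84 = 141.16 → 141
  G: 192 + 0.86×(128−192) = 192 − 55.04 = 136.96 → 137
  B: 148 + 0.86×(128−148) = 148 − 17.2 = 130.8 → 131
rgb(141, 137, 131) = #8D8983.

#8D8983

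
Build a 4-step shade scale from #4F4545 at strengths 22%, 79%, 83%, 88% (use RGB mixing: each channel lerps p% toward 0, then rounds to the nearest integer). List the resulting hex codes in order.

#3E3636, #110E0E, #0D0C0C, #090808

#4F4545 is rgb(79, 69, 69).
22%: (79 − 17.38 = 61.62→62, 69 − 15.18 = 53.82→54, 69 − 15.18 = 53.82→54) → #3E3636
79%: (79 − 62.41 = 16.59→17, 69 − 54.51 = 14.49→14, 69 − 54.51 = 14.49→14) → #110E0E
83%: (79 − 65.57 = 13.43→13, 69 − 57.27 = 11.73→12, 69 − 57.27 = 11.73→12) → #0D0C0C
88%: (79 − 69.52 = 9.48→9, 69 − 60.72 = 8.28→8, 69 − 60.72 = 8.28→8) → #090808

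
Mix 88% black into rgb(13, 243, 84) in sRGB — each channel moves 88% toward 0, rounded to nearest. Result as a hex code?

#021D0A

Lerp each channel 88% toward 0:
  R: 13 + 0.88×(0−13) = 13 − 11.44 = 1.56 → 2
  G: 243 − 213.84 = 29.16 → 29
  B: 84 + 0.88×(0−84) = 84 − 73.92 = 10.08 → 10
rgb(2, 29, 10) = #021D0A.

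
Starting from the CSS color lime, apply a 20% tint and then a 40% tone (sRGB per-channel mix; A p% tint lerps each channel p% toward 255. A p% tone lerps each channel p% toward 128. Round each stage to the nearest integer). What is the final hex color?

#52CC52

CSS lime is rgb(0, 255, 0).
Per channel, c → c + 0.2(255 − c):
  R: 0 + 0.2×(255−0) = 0 + 51 = 51 → 51
  G: 255 + 0.2×(255−255) = 255 + 0 = 255 → 255
  B: 0 + 0.2×(255−0) = 0 + 51 = 51 → 51
After the tint: rgb(51, 255, 51) = #33FF33.
Lerp each channel 40% toward 128:
  R: 51 + 30.8 = 81.8 → 82
  G: 255 + 0.4×(128−255) = 255 − 50.8 = 204.2 → 204
  B: 51 + 0.4×(128−51) = 51 + 30.8 = 81.8 → 82
rgb(82, 204, 82) = #52CC52.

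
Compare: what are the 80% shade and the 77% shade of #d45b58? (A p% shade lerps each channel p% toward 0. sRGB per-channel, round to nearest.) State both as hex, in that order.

#2a1212, #311514

#d45b58 is rgb(212, 91, 88).
80% shade:
  R: 212 + 0.8×(0−212) = 212 − 169.6 = 42.4 → 42
  G: 91 − 72.8 = 18.2 → 18
  B: 88 + 0.8×(0−88) = 88 − 70.4 = 17.6 → 18
  → #2a1212
77% shade:
  R: 212 + 0.77×(0−212) = 212 − 163.24 = 48.76 → 49
  G: 91 − 70.07 = 20.93 → 21
  B: 88 + 0.77×(0−88) = 88 − 67.76 = 20.24 → 20
  → #311514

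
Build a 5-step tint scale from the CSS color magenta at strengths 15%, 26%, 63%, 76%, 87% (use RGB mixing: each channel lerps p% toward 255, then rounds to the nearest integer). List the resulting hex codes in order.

#FF26FF, #FF42FF, #FFA1FF, #FFC2FF, #FFDEFF

CSS magenta is rgb(255, 0, 255).
15%: (255→255, 0 + 38.25 = 38.25→38, 255→255) → #FF26FF
26%: (255→255, 0 + 66.3 = 66.3→66, 255→255) → #FF42FF
63%: (255→255, 0 + 160.65 = 160.65→161, 255→255) → #FFA1FF
76%: (255→255, 0 + 193.8 = 193.8→194, 255→255) → #FFC2FF
87%: (255→255, 0 + 221.85 = 221.85→222, 255→255) → #FFDEFF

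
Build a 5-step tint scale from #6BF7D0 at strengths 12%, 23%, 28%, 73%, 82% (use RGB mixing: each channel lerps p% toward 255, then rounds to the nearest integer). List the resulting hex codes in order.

#7DF8D6, #8DF9DB, #94F9DD, #D7FDF2, #E4FEF7

#6BF7D0 is rgb(107, 247, 208).
12%: (107 + 17.76 = 124.76→125, 247 + 0.96 = 247.96→248, 208 + 5.64 = 213.64→214) → #7DF8D6
23%: (107 + 34.04 = 141.04→141, 247 + 1.84 = 248.84→249, 208 + 10.81 = 218.81→219) → #8DF9DB
28%: (107 + 41.44 = 148.44→148, 247 + 2.24 = 249.24→249, 208 + 13.16 = 221.16→221) → #94F9DD
73%: (107 + 108.04 = 215.04→215, 247 + 5.84 = 252.84→253, 208 + 34.31 = 242.31→242) → #D7FDF2
82%: (107 + 121.36 = 228.36→228, 247 + 6.56 = 253.56→254, 208 + 38.54 = 246.54→247) → #E4FEF7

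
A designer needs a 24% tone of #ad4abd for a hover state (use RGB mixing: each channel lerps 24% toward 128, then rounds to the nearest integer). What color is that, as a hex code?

#a257ae

#ad4abd is rgb(173, 74, 189).
Per channel, c → c + 0.24(128 − c):
  R: 173 + 0.24×(128−173) = 173 − 10.8 = 162.2 → 162
  G: 74 + 0.24×(128−74) = 74 + 12.96 = 86.96 → 87
  B: 189 + 0.24×(128−189) = 189 − 14.64 = 174.36 → 174
rgb(162, 87, 174) = #a257ae.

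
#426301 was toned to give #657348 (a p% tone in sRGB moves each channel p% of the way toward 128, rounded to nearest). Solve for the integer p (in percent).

56%

#426301 is rgb(66, 99, 1); #657348 is rgb(101, 115, 72).
On the B channel (widest range): 72 ≈ 1 + (p/100)(128 − 1), so p ≈ 100×(72 − 1)/(128 − 1) = 7100/127 = 55.91.
p = 56 reproduces all three channels after rounding.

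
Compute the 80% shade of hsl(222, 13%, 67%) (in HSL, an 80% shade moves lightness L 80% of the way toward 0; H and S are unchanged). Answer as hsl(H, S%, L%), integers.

L moves 80% from 67 toward 0: 67 − 53.6 = 13.4 → 13.
H and S are unchanged.

hsl(222, 13%, 13%)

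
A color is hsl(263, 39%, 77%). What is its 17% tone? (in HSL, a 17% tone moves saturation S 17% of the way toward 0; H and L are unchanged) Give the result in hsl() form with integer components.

hsl(263, 32%, 77%)

S moves 17% from 39 toward 0: 39 − 6.63 = 32.37 → 32.
H and L are unchanged.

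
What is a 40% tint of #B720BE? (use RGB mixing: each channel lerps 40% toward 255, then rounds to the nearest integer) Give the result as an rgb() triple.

#B720BE is rgb(183, 32, 190).
Per channel, c → c + 0.4(255 − c):
  R: 183 + 28.8 = 211.8 → 212
  G: 32 + 0.4×(255−32) = 32 + 89.2 = 121.2 → 121
  B: 190 + 0.4×(255−190) = 190 + 26 = 216 → 216

rgb(212, 121, 216)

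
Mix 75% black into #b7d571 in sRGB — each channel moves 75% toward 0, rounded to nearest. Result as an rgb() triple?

rgb(46, 53, 28)

#b7d571 is rgb(183, 213, 113).
Lerp each channel 75% toward 0:
  R: 183 − 137.25 = 45.75 → 46
  G: 213 + 0.75×(0−213) = 213 − 159.75 = 53.25 → 53
  B: 113 + 0.75×(0−113) = 113 − 84.75 = 28.25 → 28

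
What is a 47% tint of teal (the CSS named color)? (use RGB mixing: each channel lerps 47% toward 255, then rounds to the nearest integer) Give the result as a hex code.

#78BCBC

CSS teal is rgb(0, 128, 128).
Lerp each channel 47% toward 255:
  R: 0 + 119.85 = 119.85 → 120
  G: 128 + 0.47×(255−128) = 128 + 59.69 = 187.69 → 188
  B: 128 + 0.47×(255−128) = 128 + 59.69 = 187.69 → 188
rgb(120, 188, 188) = #78BCBC.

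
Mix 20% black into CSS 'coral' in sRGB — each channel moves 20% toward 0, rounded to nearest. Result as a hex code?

CSS coral is rgb(255, 127, 80).
A 20% shade moves each channel 20% toward 0:
  R: 255 + 0.2×(0−255) = 255 − 51 = 204 → 204
  G: 127 + 0.2×(0−127) = 127 − 25.4 = 101.6 → 102
  B: 80 − 16 = 64 → 64
rgb(204, 102, 64) = #cc6640.

#cc6640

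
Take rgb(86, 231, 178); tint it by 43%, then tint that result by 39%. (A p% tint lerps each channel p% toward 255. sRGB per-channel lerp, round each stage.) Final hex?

Lerp each channel 43% toward 255:
  R: 86 + 0.43×(255−86) = 86 + 72.67 = 158.67 → 159
  G: 231 + 10.32 = 241.32 → 241
  B: 178 + 0.43×(255−178) = 178 + 33.11 = 211.11 → 211
After the tint: rgb(159, 241, 211) = #9FF1D3.
Lerp each channel 39% toward 255:
  R: 159 + 37.44 = 196.44 → 196
  G: 241 + 0.39×(255−241) = 241 + 5.46 = 246.46 → 246
  B: 211 + 0.39×(255−211) = 211 + 17.16 = 228.16 → 228
rgb(196, 246, 228) = #C4F6E4.

#C4F6E4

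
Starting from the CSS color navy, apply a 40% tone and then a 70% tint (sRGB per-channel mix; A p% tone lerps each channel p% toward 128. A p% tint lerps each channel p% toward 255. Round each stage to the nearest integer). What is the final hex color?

#c2c2d9

CSS navy is rgb(0, 0, 128).
A 40% tone moves each channel 40% toward 128:
  R: 0 + 0.4×(128−0) = 0 + 51.2 = 51.2 → 51
  G: 0 + 0.4×(128−0) = 0 + 51.2 = 51.2 → 51
  B: 128 + 0.4×(128−128) = 128 + 0 = 128 → 128
After the tone: rgb(51, 51, 128) = #333380.
Lerp each channel 70% toward 255:
  R: 51 + 142.8 = 193.8 → 194
  G: 51 + 0.7×(255−51) = 51 + 142.8 = 193.8 → 194
  B: 128 + 0.7×(255−128) = 128 + 88.9 = 216.9 → 217
rgb(194, 194, 217) = #c2c2d9.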